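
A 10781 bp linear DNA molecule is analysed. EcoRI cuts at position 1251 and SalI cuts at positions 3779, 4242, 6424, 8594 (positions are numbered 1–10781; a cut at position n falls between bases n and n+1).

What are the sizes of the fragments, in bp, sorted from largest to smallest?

2528, 2187, 2182, 2170, 1251, 463 bp

Combined cut positions (sorted): 1251, 3779, 4242, 6424, 8594.
Linear molecule, 5 cuts → 6 fragments:
  1251 − 0 = 1251 bp
  3779 − 1251 = 2528 bp
  4242 − 3779 = 463 bp
  6424 − 4242 = 2182 bp
  8594 − 6424 = 2170 bp
  10781 − 8594 = 2187 bp
Sorted largest to smallest: 2528, 2187, 2182, 2170, 1251, 463 bp.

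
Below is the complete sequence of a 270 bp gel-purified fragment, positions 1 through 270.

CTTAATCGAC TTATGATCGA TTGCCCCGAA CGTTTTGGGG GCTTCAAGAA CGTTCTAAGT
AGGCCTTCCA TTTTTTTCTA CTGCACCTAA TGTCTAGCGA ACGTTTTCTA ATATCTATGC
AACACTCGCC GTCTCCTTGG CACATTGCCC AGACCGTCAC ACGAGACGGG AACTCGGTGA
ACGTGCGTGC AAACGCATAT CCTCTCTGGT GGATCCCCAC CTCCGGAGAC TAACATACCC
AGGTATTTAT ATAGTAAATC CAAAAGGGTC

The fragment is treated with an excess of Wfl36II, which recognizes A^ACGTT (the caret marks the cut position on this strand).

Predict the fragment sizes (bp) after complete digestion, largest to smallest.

Wfl36II sites (AACGTT) start at positions 29, 49, 100.
Wfl36II cuts after the first base of each site, so after positions 29, 49, 100.
Linear molecule, 3 cuts → 4 fragments:
  1–29 → 29 bp
  30–49 → 20 bp
  50–100 → 51 bp
  101–270 → 170 bp
Sorted largest to smallest: 170, 51, 29, 20 bp.

170, 51, 29, 20 bp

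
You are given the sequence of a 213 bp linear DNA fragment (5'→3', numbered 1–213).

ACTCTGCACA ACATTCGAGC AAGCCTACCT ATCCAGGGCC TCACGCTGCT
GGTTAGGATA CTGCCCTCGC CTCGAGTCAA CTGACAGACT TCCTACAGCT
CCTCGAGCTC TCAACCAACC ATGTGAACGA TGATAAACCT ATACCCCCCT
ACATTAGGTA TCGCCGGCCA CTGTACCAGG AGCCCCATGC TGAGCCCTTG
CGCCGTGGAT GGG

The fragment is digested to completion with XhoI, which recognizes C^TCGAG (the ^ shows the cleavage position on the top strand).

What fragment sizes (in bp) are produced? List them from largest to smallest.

111, 71, 31 bp

XhoI sites (CTCGAG) start at positions 71, 102.
XhoI cuts after the first base of each site, so after positions 71, 102.
Linear molecule, 2 cuts → 3 fragments:
  1–71 → 71 bp
  72–102 → 31 bp
  103–213 → 111 bp
Sorted largest to smallest: 111, 71, 31 bp.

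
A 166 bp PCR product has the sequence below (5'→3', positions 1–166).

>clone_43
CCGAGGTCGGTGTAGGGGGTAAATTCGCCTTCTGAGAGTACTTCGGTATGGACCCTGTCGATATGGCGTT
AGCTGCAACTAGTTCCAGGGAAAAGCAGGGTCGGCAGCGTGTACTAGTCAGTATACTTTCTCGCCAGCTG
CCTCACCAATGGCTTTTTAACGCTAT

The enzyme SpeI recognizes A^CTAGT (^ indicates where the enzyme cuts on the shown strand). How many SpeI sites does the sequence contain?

ACTAGT occurs starting at positions 78, 113.
SpeI cuts at 2 sites.

2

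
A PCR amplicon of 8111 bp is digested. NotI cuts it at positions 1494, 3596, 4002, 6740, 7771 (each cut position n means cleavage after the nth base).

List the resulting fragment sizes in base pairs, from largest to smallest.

2738, 2102, 1494, 1031, 406, 340 bp

Linear molecule, 5 cuts → 6 fragments:
  1494 − 0 = 1494 bp
  3596 − 1494 = 2102 bp
  4002 − 3596 = 406 bp
  6740 − 4002 = 2738 bp
  7771 − 6740 = 1031 bp
  8111 − 7771 = 340 bp
Sorted largest to smallest: 2738, 2102, 1494, 1031, 406, 340 bp.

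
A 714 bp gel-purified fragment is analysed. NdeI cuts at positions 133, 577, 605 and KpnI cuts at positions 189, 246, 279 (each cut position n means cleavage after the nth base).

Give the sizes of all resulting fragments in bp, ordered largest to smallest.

298, 133, 109, 57, 56, 33, 28 bp

Combined cut positions (sorted): 133, 189, 246, 279, 577, 605.
Linear molecule, 6 cuts → 7 fragments:
  133 − 0 = 133 bp
  189 − 133 = 56 bp
  246 − 189 = 57 bp
  279 − 246 = 33 bp
  577 − 279 = 298 bp
  605 − 577 = 28 bp
  714 − 605 = 109 bp
Sorted largest to smallest: 298, 133, 109, 57, 56, 33, 28 bp.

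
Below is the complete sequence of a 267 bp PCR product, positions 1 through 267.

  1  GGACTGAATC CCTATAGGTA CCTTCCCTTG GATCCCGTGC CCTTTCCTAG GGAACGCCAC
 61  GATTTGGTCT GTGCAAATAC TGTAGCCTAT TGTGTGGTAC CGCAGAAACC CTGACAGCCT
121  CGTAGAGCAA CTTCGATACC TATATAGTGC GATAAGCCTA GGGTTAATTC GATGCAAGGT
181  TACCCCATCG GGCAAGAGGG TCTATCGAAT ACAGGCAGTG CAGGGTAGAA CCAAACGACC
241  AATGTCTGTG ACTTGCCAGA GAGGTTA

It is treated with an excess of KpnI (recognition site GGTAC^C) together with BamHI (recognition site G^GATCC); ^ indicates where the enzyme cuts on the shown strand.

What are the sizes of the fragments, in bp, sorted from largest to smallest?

KpnI sites (GGTACC) start at positions 17, 96.
KpnI cuts after base 5 of each site (before the last base), so after positions 21, 100.
The BamHI site (GGATCC) starts at position 30.
BamHI cuts after the first base of each site, so after position 30.
Combined cut positions: 21, 30, 100.
Linear molecule, 3 cuts → 4 fragments:
  1–21 → 21 bp
  22–30 → 9 bp
  31–100 → 70 bp
  101–267 → 167 bp
Sorted largest to smallest: 167, 70, 21, 9 bp.

167, 70, 21, 9 bp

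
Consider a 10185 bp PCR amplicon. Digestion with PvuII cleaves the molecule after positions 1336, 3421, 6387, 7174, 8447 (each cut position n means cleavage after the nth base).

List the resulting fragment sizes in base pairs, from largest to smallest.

Linear molecule, 5 cuts → 6 fragments:
  1336 − 0 = 1336 bp
  3421 − 1336 = 2085 bp
  6387 − 3421 = 2966 bp
  7174 − 6387 = 787 bp
  8447 − 7174 = 1273 bp
  10185 − 8447 = 1738 bp
Sorted largest to smallest: 2966, 2085, 1738, 1336, 1273, 787 bp.

2966, 2085, 1738, 1336, 1273, 787 bp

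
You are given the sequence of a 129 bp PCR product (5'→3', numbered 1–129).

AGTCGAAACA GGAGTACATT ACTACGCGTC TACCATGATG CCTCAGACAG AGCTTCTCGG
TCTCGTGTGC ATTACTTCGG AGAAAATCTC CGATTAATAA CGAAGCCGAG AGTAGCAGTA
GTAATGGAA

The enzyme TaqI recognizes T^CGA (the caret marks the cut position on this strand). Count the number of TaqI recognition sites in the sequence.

1

TCGA occurs starting at position 3.
TaqI cuts at 1 site.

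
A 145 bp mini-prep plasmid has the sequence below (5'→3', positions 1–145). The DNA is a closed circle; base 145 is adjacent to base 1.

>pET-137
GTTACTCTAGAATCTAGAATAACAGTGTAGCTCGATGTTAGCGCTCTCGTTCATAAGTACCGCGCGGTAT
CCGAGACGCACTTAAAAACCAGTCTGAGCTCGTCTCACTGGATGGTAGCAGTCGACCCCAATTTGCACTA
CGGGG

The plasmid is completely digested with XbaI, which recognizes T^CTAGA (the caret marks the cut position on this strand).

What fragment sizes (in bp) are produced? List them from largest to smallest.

138, 7 bp

XbaI sites (TCTAGA) start at positions 6, 13.
XbaI cuts after the first base of each site, so after positions 6, 13.
Circular molecule, 2 cuts → 2 fragments:
  7–13 → 7 bp
  14–145 then 1–6 → 132 + 6 = 138 bp
Sorted largest to smallest: 138, 7 bp.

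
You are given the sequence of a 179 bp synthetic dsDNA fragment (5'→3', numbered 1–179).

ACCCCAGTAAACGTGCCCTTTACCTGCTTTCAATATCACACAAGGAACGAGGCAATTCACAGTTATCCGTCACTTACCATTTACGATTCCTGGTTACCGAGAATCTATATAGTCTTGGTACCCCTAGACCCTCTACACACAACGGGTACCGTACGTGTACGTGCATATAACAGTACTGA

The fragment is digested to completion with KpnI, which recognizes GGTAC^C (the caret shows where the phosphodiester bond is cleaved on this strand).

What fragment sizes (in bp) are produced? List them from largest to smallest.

KpnI sites (GGTACC) start at positions 117, 145.
KpnI cuts after base 5 of each site (before the last base), so after positions 121, 149.
Linear molecule, 2 cuts → 3 fragments:
  1–121 → 121 bp
  122–149 → 28 bp
  150–179 → 30 bp
Sorted largest to smallest: 121, 30, 28 bp.

121, 30, 28 bp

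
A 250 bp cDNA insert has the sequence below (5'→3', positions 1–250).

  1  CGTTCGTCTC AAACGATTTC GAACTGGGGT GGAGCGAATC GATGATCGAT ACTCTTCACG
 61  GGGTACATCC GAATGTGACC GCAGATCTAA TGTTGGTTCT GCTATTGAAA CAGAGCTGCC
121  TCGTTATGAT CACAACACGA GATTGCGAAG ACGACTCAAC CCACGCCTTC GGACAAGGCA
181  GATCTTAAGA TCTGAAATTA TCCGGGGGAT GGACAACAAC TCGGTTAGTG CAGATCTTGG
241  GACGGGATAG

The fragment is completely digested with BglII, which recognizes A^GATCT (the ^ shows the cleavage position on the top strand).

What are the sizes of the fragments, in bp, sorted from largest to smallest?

BglII sites (AGATCT) start at positions 83, 180, 188, 232.
BglII cuts after the first base of each site, so after positions 83, 180, 188, 232.
Linear molecule, 4 cuts → 5 fragments:
  1–83 → 83 bp
  84–180 → 97 bp
  181–188 → 8 bp
  189–232 → 44 bp
  233–250 → 18 bp
Sorted largest to smallest: 97, 83, 44, 18, 8 bp.

97, 83, 44, 18, 8 bp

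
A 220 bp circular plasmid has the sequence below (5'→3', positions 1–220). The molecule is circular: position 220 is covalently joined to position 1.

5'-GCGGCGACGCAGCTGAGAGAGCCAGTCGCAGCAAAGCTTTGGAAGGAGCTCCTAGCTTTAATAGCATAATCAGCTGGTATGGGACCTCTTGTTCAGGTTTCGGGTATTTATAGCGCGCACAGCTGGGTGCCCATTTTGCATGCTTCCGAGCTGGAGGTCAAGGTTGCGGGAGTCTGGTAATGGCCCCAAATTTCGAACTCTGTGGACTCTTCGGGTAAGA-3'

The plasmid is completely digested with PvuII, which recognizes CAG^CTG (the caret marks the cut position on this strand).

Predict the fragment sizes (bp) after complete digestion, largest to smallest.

PvuII sites (CAGCTG) start at positions 10, 71, 120.
PvuII cuts after base 3 of each site, so after positions 12, 73, 122.
Circular molecule, 3 cuts → 3 fragments:
  13–73 → 61 bp
  74–122 → 49 bp
  123–220 then 1–12 → 98 + 12 = 110 bp
Sorted largest to smallest: 110, 61, 49 bp.

110, 61, 49 bp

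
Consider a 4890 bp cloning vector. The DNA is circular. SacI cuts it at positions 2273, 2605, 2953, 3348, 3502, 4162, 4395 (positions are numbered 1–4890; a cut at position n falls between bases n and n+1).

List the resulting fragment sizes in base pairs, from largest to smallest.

Circular molecule, 7 cuts → 7 fragments:
  2605 − 2273 = 332 bp
  2953 − 2605 = 348 bp
  3348 − 2953 = 395 bp
  3502 − 3348 = 154 bp
  4162 − 3502 = 660 bp
  4395 − 4162 = 233 bp
  wrap: 4890 − 4395 + 2273 = 2768 bp
Sorted largest to smallest: 2768, 660, 395, 348, 332, 233, 154 bp.

2768, 660, 395, 348, 332, 233, 154 bp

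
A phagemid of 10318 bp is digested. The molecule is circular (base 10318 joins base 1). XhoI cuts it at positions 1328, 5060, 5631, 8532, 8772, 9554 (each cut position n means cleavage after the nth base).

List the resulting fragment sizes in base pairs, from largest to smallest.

Circular molecule, 6 cuts → 6 fragments:
  5060 − 1328 = 3732 bp
  5631 − 5060 = 571 bp
  8532 − 5631 = 2901 bp
  8772 − 8532 = 240 bp
  9554 − 8772 = 782 bp
  wrap: 10318 − 9554 + 1328 = 2092 bp
Sorted largest to smallest: 3732, 2901, 2092, 782, 571, 240 bp.

3732, 2901, 2092, 782, 571, 240 bp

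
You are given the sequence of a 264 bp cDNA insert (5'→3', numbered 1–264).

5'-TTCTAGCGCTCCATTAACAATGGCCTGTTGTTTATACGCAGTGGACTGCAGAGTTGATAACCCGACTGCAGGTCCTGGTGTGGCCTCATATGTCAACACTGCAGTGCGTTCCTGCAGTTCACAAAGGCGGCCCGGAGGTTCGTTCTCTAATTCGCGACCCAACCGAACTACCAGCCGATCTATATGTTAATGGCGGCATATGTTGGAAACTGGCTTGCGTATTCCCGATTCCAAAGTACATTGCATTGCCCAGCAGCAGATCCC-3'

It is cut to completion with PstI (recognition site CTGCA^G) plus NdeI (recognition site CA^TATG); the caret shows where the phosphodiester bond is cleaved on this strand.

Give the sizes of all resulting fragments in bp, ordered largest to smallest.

PstI sites (CTGCAG) start at positions 46, 66, 99, 112.
PstI cuts after base 5 of each site (before the last base), so after positions 50, 70, 103, 116.
NdeI sites (CATATG) start at positions 87, 197.
NdeI cuts after base 2 of each site, so after positions 88, 198.
Combined cut positions: 50, 70, 88, 103, 116, 198.
Linear molecule, 6 cuts → 7 fragments:
  1–50 → 50 bp
  51–70 → 20 bp
  71–88 → 18 bp
  89–103 → 15 bp
  104–116 → 13 bp
  117–198 → 82 bp
  199–264 → 66 bp
Sorted largest to smallest: 82, 66, 50, 20, 18, 15, 13 bp.

82, 66, 50, 20, 18, 15, 13 bp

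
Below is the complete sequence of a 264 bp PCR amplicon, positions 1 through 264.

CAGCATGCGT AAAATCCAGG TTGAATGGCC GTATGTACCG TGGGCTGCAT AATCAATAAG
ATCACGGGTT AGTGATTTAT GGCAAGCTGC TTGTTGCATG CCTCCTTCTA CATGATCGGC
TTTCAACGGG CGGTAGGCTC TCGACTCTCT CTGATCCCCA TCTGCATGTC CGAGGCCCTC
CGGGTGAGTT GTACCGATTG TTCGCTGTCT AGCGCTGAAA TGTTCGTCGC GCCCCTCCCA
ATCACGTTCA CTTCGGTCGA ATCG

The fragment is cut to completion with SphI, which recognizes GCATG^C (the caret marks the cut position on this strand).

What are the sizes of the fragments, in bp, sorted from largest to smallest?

SphI sites (GCATGC) start at positions 3, 96.
SphI cuts after base 5 of each site (before the last base), so after positions 7, 100.
Linear molecule, 2 cuts → 3 fragments:
  1–7 → 7 bp
  8–100 → 93 bp
  101–264 → 164 bp
Sorted largest to smallest: 164, 93, 7 bp.

164, 93, 7 bp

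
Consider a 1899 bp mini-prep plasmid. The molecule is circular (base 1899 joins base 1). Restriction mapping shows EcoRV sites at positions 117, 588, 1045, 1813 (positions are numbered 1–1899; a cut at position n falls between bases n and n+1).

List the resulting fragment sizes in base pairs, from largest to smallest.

Circular molecule, 4 cuts → 4 fragments:
  588 − 117 = 471 bp
  1045 − 588 = 457 bp
  1813 − 1045 = 768 bp
  wrap: 1899 − 1813 + 117 = 203 bp
Sorted largest to smallest: 768, 471, 457, 203 bp.

768, 471, 457, 203 bp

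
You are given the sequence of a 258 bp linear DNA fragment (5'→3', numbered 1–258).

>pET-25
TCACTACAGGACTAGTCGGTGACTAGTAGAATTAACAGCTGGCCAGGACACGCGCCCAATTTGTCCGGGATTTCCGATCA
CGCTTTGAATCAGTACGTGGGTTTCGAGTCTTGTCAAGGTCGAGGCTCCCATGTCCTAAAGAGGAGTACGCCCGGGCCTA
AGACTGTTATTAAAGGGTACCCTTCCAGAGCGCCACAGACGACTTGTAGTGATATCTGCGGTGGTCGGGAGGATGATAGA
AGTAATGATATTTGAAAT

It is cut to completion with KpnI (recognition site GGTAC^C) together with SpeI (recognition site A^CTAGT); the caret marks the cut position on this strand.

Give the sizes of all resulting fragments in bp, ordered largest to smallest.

158, 78, 11, 11 bp

The KpnI site (GGTACC) starts at position 176.
KpnI cuts after base 5 of each site (before the last base), so after position 180.
SpeI sites (ACTAGT) start at positions 11, 22.
SpeI cuts after the first base of each site, so after positions 11, 22.
Combined cut positions: 11, 22, 180.
Linear molecule, 3 cuts → 4 fragments:
  1–11 → 11 bp
  12–22 → 11 bp
  23–180 → 158 bp
  181–258 → 78 bp
Sorted largest to smallest: 158, 78, 11, 11 bp.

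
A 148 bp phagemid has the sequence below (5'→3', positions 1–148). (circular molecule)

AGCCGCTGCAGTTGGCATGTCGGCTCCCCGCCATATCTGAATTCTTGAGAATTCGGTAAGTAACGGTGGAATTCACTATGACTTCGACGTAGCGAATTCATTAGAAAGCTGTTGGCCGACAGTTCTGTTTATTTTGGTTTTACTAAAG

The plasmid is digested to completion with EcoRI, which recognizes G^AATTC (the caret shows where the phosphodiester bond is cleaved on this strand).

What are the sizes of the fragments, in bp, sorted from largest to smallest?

EcoRI sites (GAATTC) start at positions 39, 49, 69, 94.
EcoRI cuts after the first base of each site, so after positions 39, 49, 69, 94.
Circular molecule, 4 cuts → 4 fragments:
  40–49 → 10 bp
  50–69 → 20 bp
  70–94 → 25 bp
  95–148 then 1–39 → 54 + 39 = 93 bp
Sorted largest to smallest: 93, 25, 20, 10 bp.

93, 25, 20, 10 bp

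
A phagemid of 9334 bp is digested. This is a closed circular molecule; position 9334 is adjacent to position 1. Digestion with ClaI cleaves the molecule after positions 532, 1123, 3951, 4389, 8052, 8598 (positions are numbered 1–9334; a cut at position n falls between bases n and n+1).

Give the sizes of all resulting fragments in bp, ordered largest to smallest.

3663, 2828, 1268, 591, 546, 438 bp

Circular molecule, 6 cuts → 6 fragments:
  1123 − 532 = 591 bp
  3951 − 1123 = 2828 bp
  4389 − 3951 = 438 bp
  8052 − 4389 = 3663 bp
  8598 − 8052 = 546 bp
  wrap: 9334 − 8598 + 532 = 1268 bp
Sorted largest to smallest: 3663, 2828, 1268, 591, 546, 438 bp.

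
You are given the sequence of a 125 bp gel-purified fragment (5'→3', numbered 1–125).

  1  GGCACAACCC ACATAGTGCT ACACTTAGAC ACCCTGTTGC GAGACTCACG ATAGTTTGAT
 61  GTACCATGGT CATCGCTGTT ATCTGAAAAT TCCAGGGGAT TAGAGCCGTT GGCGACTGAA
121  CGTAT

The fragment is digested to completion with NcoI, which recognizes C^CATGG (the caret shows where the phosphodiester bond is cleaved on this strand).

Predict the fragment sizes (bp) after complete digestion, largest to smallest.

The NcoI site (CCATGG) starts at position 64.
NcoI cuts after the first base of each site, so after position 64.
Linear molecule, 1 cut → 2 fragments:
  1–64 → 64 bp
  65–125 → 61 bp
Sorted largest to smallest: 64, 61 bp.

64, 61 bp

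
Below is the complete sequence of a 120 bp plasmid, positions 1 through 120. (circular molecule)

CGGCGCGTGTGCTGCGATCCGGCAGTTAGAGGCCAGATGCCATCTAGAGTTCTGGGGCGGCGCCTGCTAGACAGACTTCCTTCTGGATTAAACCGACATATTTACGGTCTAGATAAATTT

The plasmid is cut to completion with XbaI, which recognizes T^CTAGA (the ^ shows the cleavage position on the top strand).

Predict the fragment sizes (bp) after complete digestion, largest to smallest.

65, 55 bp

XbaI sites (TCTAGA) start at positions 43, 108.
XbaI cuts after the first base of each site, so after positions 43, 108.
Circular molecule, 2 cuts → 2 fragments:
  44–108 → 65 bp
  109–120 then 1–43 → 12 + 43 = 55 bp
Sorted largest to smallest: 65, 55 bp.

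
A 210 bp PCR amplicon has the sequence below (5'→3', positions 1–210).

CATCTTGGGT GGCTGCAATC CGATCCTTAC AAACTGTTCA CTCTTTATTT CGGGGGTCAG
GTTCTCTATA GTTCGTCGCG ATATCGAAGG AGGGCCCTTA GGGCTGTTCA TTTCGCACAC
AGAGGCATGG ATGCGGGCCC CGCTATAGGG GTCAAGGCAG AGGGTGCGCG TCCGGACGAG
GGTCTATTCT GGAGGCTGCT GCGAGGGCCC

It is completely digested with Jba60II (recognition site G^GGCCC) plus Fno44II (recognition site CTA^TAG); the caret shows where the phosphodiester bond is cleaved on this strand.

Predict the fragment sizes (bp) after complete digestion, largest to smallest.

Jba60II sites (GGGCCC) start at positions 92, 135, 205.
Jba60II cuts after the first base of each site, so after positions 92, 135, 205.
Fno44II sites (CTATAG) start at positions 66, 143.
Fno44II cuts after base 3 of each site, so after positions 68, 145.
Combined cut positions: 68, 92, 135, 145, 205.
Linear molecule, 5 cuts → 6 fragments:
  1–68 → 68 bp
  69–92 → 24 bp
  93–135 → 43 bp
  136–145 → 10 bp
  146–205 → 60 bp
  206–210 → 5 bp
Sorted largest to smallest: 68, 60, 43, 24, 10, 5 bp.

68, 60, 43, 24, 10, 5 bp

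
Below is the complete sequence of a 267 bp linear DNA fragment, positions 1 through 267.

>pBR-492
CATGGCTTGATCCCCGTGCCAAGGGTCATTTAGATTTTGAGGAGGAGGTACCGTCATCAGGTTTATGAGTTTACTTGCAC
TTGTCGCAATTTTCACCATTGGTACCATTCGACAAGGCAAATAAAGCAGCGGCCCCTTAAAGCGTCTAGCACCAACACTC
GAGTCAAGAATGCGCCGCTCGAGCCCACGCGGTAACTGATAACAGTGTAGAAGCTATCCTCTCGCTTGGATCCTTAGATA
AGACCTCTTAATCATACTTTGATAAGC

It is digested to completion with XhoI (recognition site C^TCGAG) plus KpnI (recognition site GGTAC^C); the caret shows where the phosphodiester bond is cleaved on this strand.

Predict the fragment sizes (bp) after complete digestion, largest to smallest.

89, 54, 53, 51, 20 bp

XhoI sites (CTCGAG) start at positions 158, 178.
XhoI cuts after the first base of each site, so after positions 158, 178.
KpnI sites (GGTACC) start at positions 47, 101.
KpnI cuts after base 5 of each site (before the last base), so after positions 51, 105.
Combined cut positions: 51, 105, 158, 178.
Linear molecule, 4 cuts → 5 fragments:
  1–51 → 51 bp
  52–105 → 54 bp
  106–158 → 53 bp
  159–178 → 20 bp
  179–267 → 89 bp
Sorted largest to smallest: 89, 54, 53, 51, 20 bp.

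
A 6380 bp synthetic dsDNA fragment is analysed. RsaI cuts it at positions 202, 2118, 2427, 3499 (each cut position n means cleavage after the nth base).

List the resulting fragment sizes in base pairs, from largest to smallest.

Linear molecule, 4 cuts → 5 fragments:
  202 − 0 = 202 bp
  2118 − 202 = 1916 bp
  2427 − 2118 = 309 bp
  3499 − 2427 = 1072 bp
  6380 − 3499 = 2881 bp
Sorted largest to smallest: 2881, 1916, 1072, 309, 202 bp.

2881, 1916, 1072, 309, 202 bp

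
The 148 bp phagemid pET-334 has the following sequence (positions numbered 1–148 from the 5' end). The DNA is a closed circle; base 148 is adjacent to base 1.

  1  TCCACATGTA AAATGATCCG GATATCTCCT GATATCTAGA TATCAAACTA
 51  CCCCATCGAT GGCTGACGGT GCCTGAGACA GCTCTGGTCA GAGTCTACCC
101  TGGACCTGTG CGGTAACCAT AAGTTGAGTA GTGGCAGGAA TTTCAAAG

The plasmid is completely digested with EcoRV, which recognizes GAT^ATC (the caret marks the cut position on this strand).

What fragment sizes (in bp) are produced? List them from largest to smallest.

130, 10, 8 bp

EcoRV sites (GATATC) start at positions 21, 31, 39.
EcoRV cuts after base 3 of each site, so after positions 23, 33, 41.
Circular molecule, 3 cuts → 3 fragments:
  24–33 → 10 bp
  34–41 → 8 bp
  42–148 then 1–23 → 107 + 23 = 130 bp
Sorted largest to smallest: 130, 10, 8 bp.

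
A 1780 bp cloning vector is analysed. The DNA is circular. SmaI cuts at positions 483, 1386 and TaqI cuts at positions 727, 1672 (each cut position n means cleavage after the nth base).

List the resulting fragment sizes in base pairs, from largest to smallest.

659, 591, 286, 244 bp

Combined cut positions (sorted): 483, 727, 1386, 1672.
Circular molecule, 4 cuts → 4 fragments:
  727 − 483 = 244 bp
  1386 − 727 = 659 bp
  1672 − 1386 = 286 bp
  wrap: 1780 − 1672 + 483 = 591 bp
Sorted largest to smallest: 659, 591, 286, 244 bp.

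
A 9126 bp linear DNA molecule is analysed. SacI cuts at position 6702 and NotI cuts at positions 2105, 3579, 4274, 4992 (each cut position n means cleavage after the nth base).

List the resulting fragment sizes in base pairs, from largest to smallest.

Combined cut positions (sorted): 2105, 3579, 4274, 4992, 6702.
Linear molecule, 5 cuts → 6 fragments:
  2105 − 0 = 2105 bp
  3579 − 2105 = 1474 bp
  4274 − 3579 = 695 bp
  4992 − 4274 = 718 bp
  6702 − 4992 = 1710 bp
  9126 − 6702 = 2424 bp
Sorted largest to smallest: 2424, 2105, 1710, 1474, 718, 695 bp.

2424, 2105, 1710, 1474, 718, 695 bp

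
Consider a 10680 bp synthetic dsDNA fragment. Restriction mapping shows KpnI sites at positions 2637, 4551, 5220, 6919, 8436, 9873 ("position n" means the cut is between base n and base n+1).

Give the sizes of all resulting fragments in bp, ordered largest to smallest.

2637, 1914, 1699, 1517, 1437, 807, 669 bp

Linear molecule, 6 cuts → 7 fragments:
  2637 − 0 = 2637 bp
  4551 − 2637 = 1914 bp
  5220 − 4551 = 669 bp
  6919 − 5220 = 1699 bp
  8436 − 6919 = 1517 bp
  9873 − 8436 = 1437 bp
  10680 − 9873 = 807 bp
Sorted largest to smallest: 2637, 1914, 1699, 1517, 1437, 807, 669 bp.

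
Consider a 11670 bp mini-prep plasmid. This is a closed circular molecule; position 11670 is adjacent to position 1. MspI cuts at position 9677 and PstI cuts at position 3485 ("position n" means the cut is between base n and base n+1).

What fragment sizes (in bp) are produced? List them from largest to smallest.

6192, 5478 bp

Combined cut positions (sorted): 3485, 9677.
Circular molecule, 2 cuts → 2 fragments:
  9677 − 3485 = 6192 bp
  wrap: 11670 − 9677 + 3485 = 5478 bp
Sorted largest to smallest: 6192, 5478 bp.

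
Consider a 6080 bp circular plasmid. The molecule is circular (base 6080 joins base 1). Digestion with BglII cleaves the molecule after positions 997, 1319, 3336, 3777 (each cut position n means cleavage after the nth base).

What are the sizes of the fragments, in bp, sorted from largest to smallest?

3300, 2017, 441, 322 bp

Circular molecule, 4 cuts → 4 fragments:
  1319 − 997 = 322 bp
  3336 − 1319 = 2017 bp
  3777 − 3336 = 441 bp
  wrap: 6080 − 3777 + 997 = 3300 bp
Sorted largest to smallest: 3300, 2017, 441, 322 bp.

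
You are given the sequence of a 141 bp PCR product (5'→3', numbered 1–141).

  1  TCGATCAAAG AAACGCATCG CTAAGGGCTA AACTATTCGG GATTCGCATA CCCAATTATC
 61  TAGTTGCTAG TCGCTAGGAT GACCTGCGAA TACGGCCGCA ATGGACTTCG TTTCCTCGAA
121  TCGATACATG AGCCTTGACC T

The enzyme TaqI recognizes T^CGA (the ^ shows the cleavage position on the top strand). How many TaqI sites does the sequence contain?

3

TCGA occurs starting at positions 1, 116, 121.
TaqI cuts at 3 sites.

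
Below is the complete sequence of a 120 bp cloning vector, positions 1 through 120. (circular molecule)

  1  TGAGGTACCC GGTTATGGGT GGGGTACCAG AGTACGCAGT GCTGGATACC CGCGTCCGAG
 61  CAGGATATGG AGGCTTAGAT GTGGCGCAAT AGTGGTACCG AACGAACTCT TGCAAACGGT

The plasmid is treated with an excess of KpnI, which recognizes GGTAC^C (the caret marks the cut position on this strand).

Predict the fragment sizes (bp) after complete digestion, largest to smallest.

71, 30, 19 bp

KpnI sites (GGTACC) start at positions 4, 23, 94.
KpnI cuts after base 5 of each site (before the last base), so after positions 8, 27, 98.
Circular molecule, 3 cuts → 3 fragments:
  9–27 → 19 bp
  28–98 → 71 bp
  99–120 then 1–8 → 22 + 8 = 30 bp
Sorted largest to smallest: 71, 30, 19 bp.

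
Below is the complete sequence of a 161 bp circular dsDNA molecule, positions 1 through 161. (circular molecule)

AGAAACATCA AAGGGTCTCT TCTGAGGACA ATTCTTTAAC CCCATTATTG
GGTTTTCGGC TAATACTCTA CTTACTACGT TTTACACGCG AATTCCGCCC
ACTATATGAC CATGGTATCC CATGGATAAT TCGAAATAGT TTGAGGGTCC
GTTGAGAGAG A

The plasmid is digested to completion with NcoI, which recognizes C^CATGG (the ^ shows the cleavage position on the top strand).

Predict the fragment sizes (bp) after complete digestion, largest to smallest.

151, 10 bp

NcoI sites (CCATGG) start at positions 110, 120.
NcoI cuts after the first base of each site, so after positions 110, 120.
Circular molecule, 2 cuts → 2 fragments:
  111–120 → 10 bp
  121–161 then 1–110 → 41 + 110 = 151 bp
Sorted largest to smallest: 151, 10 bp.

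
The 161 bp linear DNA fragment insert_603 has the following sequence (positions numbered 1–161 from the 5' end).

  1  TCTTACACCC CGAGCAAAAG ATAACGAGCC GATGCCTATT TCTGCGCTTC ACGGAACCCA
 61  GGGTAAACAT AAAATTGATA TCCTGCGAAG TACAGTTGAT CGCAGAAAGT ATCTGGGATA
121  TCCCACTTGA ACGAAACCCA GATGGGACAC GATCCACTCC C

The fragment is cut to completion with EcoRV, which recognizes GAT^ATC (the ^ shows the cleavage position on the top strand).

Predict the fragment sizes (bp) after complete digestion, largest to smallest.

79, 42, 40 bp

EcoRV sites (GATATC) start at positions 77, 117.
EcoRV cuts after base 3 of each site, so after positions 79, 119.
Linear molecule, 2 cuts → 3 fragments:
  1–79 → 79 bp
  80–119 → 40 bp
  120–161 → 42 bp
Sorted largest to smallest: 79, 42, 40 bp.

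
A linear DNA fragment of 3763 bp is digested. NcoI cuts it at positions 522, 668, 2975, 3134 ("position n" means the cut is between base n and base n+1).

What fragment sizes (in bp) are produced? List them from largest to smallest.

2307, 629, 522, 159, 146 bp

Linear molecule, 4 cuts → 5 fragments:
  522 − 0 = 522 bp
  668 − 522 = 146 bp
  2975 − 668 = 2307 bp
  3134 − 2975 = 159 bp
  3763 − 3134 = 629 bp
Sorted largest to smallest: 2307, 629, 522, 159, 146 bp.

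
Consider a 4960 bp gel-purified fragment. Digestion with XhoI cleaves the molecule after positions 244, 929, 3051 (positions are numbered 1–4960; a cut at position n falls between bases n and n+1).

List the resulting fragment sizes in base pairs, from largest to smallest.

Linear molecule, 3 cuts → 4 fragments:
  244 − 0 = 244 bp
  929 − 244 = 685 bp
  3051 − 929 = 2122 bp
  4960 − 3051 = 1909 bp
Sorted largest to smallest: 2122, 1909, 685, 244 bp.

2122, 1909, 685, 244 bp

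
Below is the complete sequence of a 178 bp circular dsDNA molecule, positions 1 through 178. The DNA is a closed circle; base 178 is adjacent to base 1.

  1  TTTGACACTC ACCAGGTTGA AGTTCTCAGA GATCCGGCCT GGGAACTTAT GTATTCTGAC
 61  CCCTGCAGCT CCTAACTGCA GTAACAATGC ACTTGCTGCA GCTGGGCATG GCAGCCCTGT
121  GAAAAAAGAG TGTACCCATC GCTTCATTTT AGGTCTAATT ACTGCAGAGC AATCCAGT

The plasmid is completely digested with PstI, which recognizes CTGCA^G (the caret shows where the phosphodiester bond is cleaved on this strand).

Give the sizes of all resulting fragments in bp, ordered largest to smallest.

PstI sites (CTGCAG) start at positions 63, 76, 96, 162.
PstI cuts after base 5 of each site (before the last base), so after positions 67, 80, 100, 166.
Circular molecule, 4 cuts → 4 fragments:
  68–80 → 13 bp
  81–100 → 20 bp
  101–166 → 66 bp
  167–178 then 1–67 → 12 + 67 = 79 bp
Sorted largest to smallest: 79, 66, 20, 13 bp.

79, 66, 20, 13 bp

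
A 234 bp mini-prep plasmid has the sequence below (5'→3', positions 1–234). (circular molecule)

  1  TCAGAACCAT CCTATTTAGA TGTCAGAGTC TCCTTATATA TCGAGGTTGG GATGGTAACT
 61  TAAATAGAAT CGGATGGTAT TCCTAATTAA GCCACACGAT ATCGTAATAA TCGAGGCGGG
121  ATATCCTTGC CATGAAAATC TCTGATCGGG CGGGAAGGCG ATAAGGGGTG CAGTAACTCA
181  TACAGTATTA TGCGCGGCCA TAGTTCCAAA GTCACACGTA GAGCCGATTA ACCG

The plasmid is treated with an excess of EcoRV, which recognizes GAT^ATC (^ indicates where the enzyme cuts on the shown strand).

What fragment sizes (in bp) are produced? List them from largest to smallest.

212, 22 bp

EcoRV sites (GATATC) start at positions 98, 120.
EcoRV cuts after base 3 of each site, so after positions 100, 122.
Circular molecule, 2 cuts → 2 fragments:
  101–122 → 22 bp
  123–234 then 1–100 → 112 + 100 = 212 bp
Sorted largest to smallest: 212, 22 bp.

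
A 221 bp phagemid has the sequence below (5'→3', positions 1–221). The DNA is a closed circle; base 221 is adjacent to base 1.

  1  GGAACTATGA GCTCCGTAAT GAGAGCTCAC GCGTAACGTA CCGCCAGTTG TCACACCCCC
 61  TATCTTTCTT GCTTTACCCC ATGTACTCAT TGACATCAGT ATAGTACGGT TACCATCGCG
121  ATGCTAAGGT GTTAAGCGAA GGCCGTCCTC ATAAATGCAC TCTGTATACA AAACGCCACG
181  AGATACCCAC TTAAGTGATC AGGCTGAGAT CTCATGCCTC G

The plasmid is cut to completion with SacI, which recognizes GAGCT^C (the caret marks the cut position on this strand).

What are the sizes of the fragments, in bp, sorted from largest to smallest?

SacI sites (GAGCTC) start at positions 9, 23.
SacI cuts after base 5 of each site (before the last base), so after positions 13, 27.
Circular molecule, 2 cuts → 2 fragments:
  14–27 → 14 bp
  28–221 then 1–13 → 194 + 13 = 207 bp
Sorted largest to smallest: 207, 14 bp.

207, 14 bp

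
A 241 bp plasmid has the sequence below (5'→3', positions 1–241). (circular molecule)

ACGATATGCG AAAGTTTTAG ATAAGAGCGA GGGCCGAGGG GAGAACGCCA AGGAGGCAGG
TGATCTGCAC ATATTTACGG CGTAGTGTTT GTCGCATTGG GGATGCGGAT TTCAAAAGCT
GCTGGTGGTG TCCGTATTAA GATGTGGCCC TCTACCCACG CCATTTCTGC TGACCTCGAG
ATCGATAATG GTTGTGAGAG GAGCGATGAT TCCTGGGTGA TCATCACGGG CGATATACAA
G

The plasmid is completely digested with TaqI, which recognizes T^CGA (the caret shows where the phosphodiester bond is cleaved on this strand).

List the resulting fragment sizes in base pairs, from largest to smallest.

TaqI sites (TCGA) start at positions 176, 182.
TaqI cuts after the first base of each site, so after positions 176, 182.
Circular molecule, 2 cuts → 2 fragments:
  177–182 → 6 bp
  183–241 then 1–176 → 59 + 176 = 235 bp
Sorted largest to smallest: 235, 6 bp.

235, 6 bp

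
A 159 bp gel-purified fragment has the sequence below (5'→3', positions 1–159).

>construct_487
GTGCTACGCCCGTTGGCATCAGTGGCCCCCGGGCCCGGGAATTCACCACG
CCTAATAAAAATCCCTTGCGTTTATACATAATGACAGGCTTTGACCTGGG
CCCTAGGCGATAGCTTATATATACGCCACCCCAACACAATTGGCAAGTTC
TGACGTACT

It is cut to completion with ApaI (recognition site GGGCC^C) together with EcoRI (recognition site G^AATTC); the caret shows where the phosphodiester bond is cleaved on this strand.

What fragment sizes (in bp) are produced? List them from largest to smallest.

ApaI sites (GGGCCC) start at positions 31, 98.
ApaI cuts after base 5 of each site (before the last base), so after positions 35, 102.
The EcoRI site (GAATTC) starts at position 39.
EcoRI cuts after the first base of each site, so after position 39.
Combined cut positions: 35, 39, 102.
Linear molecule, 3 cuts → 4 fragments:
  1–35 → 35 bp
  36–39 → 4 bp
  40–102 → 63 bp
  103–159 → 57 bp
Sorted largest to smallest: 63, 57, 35, 4 bp.

63, 57, 35, 4 bp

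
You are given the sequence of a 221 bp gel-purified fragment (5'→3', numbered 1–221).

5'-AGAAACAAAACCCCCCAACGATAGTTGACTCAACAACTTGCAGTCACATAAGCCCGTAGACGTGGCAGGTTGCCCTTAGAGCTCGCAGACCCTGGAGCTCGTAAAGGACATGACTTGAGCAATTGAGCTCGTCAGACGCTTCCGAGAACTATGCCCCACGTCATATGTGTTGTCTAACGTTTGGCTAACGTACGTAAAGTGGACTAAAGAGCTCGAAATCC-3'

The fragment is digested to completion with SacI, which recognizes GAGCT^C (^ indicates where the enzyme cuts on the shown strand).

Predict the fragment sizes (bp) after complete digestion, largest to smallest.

84, 83, 30, 16, 8 bp

SacI sites (GAGCTC) start at positions 79, 95, 125, 209.
SacI cuts after base 5 of each site (before the last base), so after positions 83, 99, 129, 213.
Linear molecule, 4 cuts → 5 fragments:
  1–83 → 83 bp
  84–99 → 16 bp
  100–129 → 30 bp
  130–213 → 84 bp
  214–221 → 8 bp
Sorted largest to smallest: 84, 83, 30, 16, 8 bp.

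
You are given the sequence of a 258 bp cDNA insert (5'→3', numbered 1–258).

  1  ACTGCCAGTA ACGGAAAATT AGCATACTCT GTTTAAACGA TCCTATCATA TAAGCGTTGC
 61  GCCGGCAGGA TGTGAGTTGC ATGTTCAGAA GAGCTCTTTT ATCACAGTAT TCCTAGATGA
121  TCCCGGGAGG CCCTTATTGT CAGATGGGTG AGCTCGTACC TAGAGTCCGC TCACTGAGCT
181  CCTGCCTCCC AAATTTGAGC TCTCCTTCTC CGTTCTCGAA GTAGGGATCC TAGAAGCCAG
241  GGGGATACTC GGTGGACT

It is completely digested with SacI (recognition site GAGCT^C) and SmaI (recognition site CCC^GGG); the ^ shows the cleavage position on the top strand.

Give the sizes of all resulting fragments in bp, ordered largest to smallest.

95, 57, 30, 29, 26, 21 bp

SacI sites (GAGCTC) start at positions 91, 150, 176, 197.
SacI cuts after base 5 of each site (before the last base), so after positions 95, 154, 180, 201.
The SmaI site (CCCGGG) starts at position 122.
SmaI cuts after base 3 of each site, so after position 124.
Combined cut positions: 95, 124, 154, 180, 201.
Linear molecule, 5 cuts → 6 fragments:
  1–95 → 95 bp
  96–124 → 29 bp
  125–154 → 30 bp
  155–180 → 26 bp
  181–201 → 21 bp
  202–258 → 57 bp
Sorted largest to smallest: 95, 57, 30, 29, 26, 21 bp.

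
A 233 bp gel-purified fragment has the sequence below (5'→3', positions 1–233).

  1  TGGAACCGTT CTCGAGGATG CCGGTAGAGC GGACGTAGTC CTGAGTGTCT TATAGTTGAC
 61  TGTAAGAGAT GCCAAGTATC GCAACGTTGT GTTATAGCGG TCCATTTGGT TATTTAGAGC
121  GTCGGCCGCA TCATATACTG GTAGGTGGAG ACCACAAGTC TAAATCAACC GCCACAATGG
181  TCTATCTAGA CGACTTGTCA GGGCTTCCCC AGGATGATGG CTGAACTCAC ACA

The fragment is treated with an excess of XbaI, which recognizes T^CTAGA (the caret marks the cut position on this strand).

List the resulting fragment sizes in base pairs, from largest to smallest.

185, 48 bp

The XbaI site (TCTAGA) starts at position 185.
XbaI cuts after the first base of each site, so after position 185.
Linear molecule, 1 cut → 2 fragments:
  1–185 → 185 bp
  186–233 → 48 bp
Sorted largest to smallest: 185, 48 bp.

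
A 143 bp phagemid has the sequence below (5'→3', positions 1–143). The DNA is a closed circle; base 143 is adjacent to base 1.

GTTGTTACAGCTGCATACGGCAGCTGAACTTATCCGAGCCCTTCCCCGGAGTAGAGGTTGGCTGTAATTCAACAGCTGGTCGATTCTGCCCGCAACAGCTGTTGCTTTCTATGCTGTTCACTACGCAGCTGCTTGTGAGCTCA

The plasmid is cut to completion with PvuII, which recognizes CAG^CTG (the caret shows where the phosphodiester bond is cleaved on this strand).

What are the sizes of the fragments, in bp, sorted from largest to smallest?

52, 30, 25, 23, 13 bp

PvuII sites (CAGCTG) start at positions 8, 21, 73, 96, 126.
PvuII cuts after base 3 of each site, so after positions 10, 23, 75, 98, 128.
Circular molecule, 5 cuts → 5 fragments:
  11–23 → 13 bp
  24–75 → 52 bp
  76–98 → 23 bp
  99–128 → 30 bp
  129–143 then 1–10 → 15 + 10 = 25 bp
Sorted largest to smallest: 52, 30, 25, 23, 13 bp.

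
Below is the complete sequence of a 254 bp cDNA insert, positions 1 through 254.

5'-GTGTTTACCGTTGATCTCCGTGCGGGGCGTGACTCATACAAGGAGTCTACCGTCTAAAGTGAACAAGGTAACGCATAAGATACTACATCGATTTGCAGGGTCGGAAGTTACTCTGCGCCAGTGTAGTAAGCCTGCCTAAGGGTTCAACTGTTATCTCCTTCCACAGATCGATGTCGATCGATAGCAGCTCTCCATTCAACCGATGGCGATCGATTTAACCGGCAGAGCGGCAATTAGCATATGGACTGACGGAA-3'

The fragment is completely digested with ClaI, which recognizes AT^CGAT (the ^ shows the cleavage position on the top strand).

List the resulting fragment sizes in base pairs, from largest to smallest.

ClaI sites (ATCGAT) start at positions 87, 167, 177, 209.
ClaI cuts after base 2 of each site, so after positions 88, 168, 178, 210.
Linear molecule, 4 cuts → 5 fragments:
  1–88 → 88 bp
  89–168 → 80 bp
  169–178 → 10 bp
  179–210 → 32 bp
  211–254 → 44 bp
Sorted largest to smallest: 88, 80, 44, 32, 10 bp.

88, 80, 44, 32, 10 bp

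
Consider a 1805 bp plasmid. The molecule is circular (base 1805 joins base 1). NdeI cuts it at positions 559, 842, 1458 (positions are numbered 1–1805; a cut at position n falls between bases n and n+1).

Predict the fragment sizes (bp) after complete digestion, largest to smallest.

Circular molecule, 3 cuts → 3 fragments:
  842 − 559 = 283 bp
  1458 − 842 = 616 bp
  wrap: 1805 − 1458 + 559 = 906 bp
Sorted largest to smallest: 906, 616, 283 bp.

906, 616, 283 bp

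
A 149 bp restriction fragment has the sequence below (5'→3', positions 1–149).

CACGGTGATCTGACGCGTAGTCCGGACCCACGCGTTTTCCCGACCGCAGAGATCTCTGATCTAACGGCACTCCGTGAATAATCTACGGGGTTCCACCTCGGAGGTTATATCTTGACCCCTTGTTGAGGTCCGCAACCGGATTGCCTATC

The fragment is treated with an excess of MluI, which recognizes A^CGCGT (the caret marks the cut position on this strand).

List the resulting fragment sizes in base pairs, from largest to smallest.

119, 17, 13 bp

MluI sites (ACGCGT) start at positions 13, 30.
MluI cuts after the first base of each site, so after positions 13, 30.
Linear molecule, 2 cuts → 3 fragments:
  1–13 → 13 bp
  14–30 → 17 bp
  31–149 → 119 bp
Sorted largest to smallest: 119, 17, 13 bp.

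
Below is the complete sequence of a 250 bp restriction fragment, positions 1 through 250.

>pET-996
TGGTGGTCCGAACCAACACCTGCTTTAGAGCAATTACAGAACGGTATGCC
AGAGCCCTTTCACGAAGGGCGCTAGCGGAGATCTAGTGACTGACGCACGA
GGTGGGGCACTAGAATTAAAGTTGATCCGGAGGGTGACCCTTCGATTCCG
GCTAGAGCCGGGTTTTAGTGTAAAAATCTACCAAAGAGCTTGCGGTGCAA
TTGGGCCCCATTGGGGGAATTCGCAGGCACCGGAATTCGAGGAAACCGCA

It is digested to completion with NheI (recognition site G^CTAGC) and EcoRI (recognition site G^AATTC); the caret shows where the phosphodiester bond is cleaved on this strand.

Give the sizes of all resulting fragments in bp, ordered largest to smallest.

The NheI site (GCTAGC) starts at position 71.
NheI cuts after the first base of each site, so after position 71.
EcoRI sites (GAATTC) start at positions 217, 233.
EcoRI cuts after the first base of each site, so after positions 217, 233.
Combined cut positions: 71, 217, 233.
Linear molecule, 3 cuts → 4 fragments:
  1–71 → 71 bp
  72–217 → 146 bp
  218–233 → 16 bp
  234–250 → 17 bp
Sorted largest to smallest: 146, 71, 17, 16 bp.

146, 71, 17, 16 bp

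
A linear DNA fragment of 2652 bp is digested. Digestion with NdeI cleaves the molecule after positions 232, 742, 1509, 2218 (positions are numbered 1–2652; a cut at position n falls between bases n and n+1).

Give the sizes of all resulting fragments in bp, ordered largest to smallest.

767, 709, 510, 434, 232 bp

Linear molecule, 4 cuts → 5 fragments:
  232 − 0 = 232 bp
  742 − 232 = 510 bp
  1509 − 742 = 767 bp
  2218 − 1509 = 709 bp
  2652 − 2218 = 434 bp
Sorted largest to smallest: 767, 709, 510, 434, 232 bp.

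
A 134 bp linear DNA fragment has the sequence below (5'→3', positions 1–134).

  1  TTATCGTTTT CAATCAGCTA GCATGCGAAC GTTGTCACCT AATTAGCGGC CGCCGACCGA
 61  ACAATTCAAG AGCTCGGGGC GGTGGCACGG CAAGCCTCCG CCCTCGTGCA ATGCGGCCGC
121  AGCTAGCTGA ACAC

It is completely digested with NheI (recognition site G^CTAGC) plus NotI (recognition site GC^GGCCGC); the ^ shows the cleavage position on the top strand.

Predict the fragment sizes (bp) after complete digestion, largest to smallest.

NheI sites (GCTAGC) start at positions 17, 122.
NheI cuts after the first base of each site, so after positions 17, 122.
NotI sites (GCGGCCGC) start at positions 46, 113.
NotI cuts after base 2 of each site, so after positions 47, 114.
Combined cut positions: 17, 47, 114, 122.
Linear molecule, 4 cuts → 5 fragments:
  1–17 → 17 bp
  18–47 → 30 bp
  48–114 → 67 bp
  115–122 → 8 bp
  123–134 → 12 bp
Sorted largest to smallest: 67, 30, 17, 12, 8 bp.

67, 30, 17, 12, 8 bp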